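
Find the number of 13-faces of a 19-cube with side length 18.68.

An n-cube has C(n,k)·2^(n-k) k-faces. Here C(19,13)·2^6 = 27132·64 = 1736448.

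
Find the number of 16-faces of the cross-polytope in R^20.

An n-cross-polytope has 2^(k+1)·C(n,k+1) k-faces. Here 2^17·C(20,17) = 131072·1140 = 149422080.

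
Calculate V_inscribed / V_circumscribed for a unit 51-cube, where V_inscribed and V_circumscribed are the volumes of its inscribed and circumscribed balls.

Volume scales as r^n, and r_in/r_out = 1/√51, giving (1/√51)^51 ≈ 2.86392e-44.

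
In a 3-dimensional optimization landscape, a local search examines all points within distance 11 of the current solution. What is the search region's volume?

The n-ball volume is π^(n/2)·r^n/Γ(n/2+1). With n=3, r=11: V = 5324·π/3 ≈ 5575.28.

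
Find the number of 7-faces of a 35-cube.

An n-cube has C(n,k)·2^(n-k) k-faces. Here C(35,7)·2^28 = 6724520·268435456 = 1805099592581120.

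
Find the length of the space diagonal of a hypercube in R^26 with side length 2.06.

Diagonal = √26 · 2.06 ≈ 10.504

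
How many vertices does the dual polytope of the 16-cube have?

An n-cross-polytope has 2n vertices; here n = 16, giving 32.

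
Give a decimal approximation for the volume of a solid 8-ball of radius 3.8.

Volume = π^{8/2}·(3.8)^8/Γ(5) ≈ 176464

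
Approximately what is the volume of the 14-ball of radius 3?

Volume = π^{14/2}·(3)^14/Γ(8) = 531441·π^7/560 ≈ 2.86626e+06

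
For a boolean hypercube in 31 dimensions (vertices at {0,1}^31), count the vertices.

Each vertex is a binary string of length 31, so there are 2^31 = 2147483648.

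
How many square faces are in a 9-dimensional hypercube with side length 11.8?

Number of 2-faces = C(9,2) · 2^(9-2) = 36 · 128 = 4608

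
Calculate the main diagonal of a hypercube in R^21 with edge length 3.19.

The space diagonal of an n-cube of side s is s√n. Here 3.19·√21 ≈ 14.6184.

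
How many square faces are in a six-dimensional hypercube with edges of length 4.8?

Choose 2 of 6 axes to span the face (C(6,2) = 15 ways), then fix each of the remaining 4 coordinates at one of its two extreme values (2^4 = 16 ways): 15·16 = 240.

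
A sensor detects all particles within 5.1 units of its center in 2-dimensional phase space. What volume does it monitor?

V_2(5.1) = π^(2/2) · (5.1)^2 / Γ(2/2 + 1) ≈ 81.7128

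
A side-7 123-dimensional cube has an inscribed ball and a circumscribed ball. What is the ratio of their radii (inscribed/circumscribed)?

r_in / r_out = (7/2) / (7√123/2) = 1/√123 ≈ 0.090167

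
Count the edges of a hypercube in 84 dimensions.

An n-cube has n·2^(n-1) edges. With n = 84: 84·9671406556917033397649408 = 812398150781030805402550272.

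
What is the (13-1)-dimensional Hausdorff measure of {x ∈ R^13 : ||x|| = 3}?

S = n·V_n(r)/r = 13·V_13(3)/3 (volume-to-surface relation), giving 2519424·π^6/385 ≈ 6.29129e+06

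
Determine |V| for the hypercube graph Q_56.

Number of vertices = 2^56 = 72057594037927936.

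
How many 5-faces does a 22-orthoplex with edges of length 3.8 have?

Each 5-face is the convex hull of 6 vertices, one chosen as ±e_i from each of 6 distinct axes: 2^6·C(22,6) = 4775232.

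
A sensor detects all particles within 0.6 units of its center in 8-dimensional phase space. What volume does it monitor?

The n-ball volume is π^(n/2)·r^n/Γ(n/2+1). With n=8, r=0.6: V ≈ 0.0681708.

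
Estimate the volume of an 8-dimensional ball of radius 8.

V_8(8) = π^(8/2) · (8)^8 / Γ(8/2 + 1) = 2097152·π^4/3 ≈ 6.80939e+07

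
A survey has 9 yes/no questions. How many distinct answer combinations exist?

Number of vertices = 2^9 = 512.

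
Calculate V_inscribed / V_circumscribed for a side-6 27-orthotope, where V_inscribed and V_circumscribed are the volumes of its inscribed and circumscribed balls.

V_in/V_out = n^(-n/2) = 27^(-27/2) ≈ 4.74886e-20.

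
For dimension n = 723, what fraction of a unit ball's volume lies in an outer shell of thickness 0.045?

1 - (1-0.045)^723 ≈ 1 - 3.487e-15 ≈ (100 - 3.44e-13)%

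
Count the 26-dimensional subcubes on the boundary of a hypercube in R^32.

Choose 26 of 32 axes to span the face (C(32,26) = 906192 ways), then fix each of the remaining 6 coordinates at one of its two extreme values (2^6 = 64 ways): 906192·64 = 57996288.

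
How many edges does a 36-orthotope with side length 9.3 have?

The 36-cube has n·2^(n-1) = 36·2^35 = 36·34359738368 = 1236950581248 edges.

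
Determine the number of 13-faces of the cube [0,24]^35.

Number of 13-faces = C(35,13) · 2^(35-13) = 1476337800 · 4194304 = 6192209539891200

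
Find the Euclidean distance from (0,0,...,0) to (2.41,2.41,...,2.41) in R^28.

The space diagonal of an n-cube of side s is s√n. Here 2.41·√28 ≈ 12.7525.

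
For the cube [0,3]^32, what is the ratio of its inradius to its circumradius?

r_in = 3/2 (half the side); r_out = 3√32/2 (half the diagonal). Ratio = 1/√32 ≈ 0.176777.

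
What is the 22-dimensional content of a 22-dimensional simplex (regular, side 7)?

For a regular n-simplex with edge a, V = (a^n / n!)·√((n+1)/2^n). With a=7, n=22: V ≈ 8.14562e-06.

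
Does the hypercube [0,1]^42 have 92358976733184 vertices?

False. The 42-cube has 2^42 = 4398046511104 vertices.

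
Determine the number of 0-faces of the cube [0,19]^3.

An n-cube has C(n,k)·2^(n-k) k-faces. Here C(3,0)·2^3 = 1·8 = 8.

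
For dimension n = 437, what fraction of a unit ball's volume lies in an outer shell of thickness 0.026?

1 - (1-0.026)^437 ≈ 0.99999 ≈ 99.998999%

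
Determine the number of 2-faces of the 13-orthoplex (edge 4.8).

f_2(13-orthoplex) = 2^3 · (13 choose 3) = 2288.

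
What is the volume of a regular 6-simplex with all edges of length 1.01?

Volume = 1.01^6 · √(7/2^6) / 6! ≈ 0.00048759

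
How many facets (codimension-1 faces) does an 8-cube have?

Choose 7 of 8 axes to span the face (C(8,7) = 8 ways), then fix each of the remaining 1 coordinate at one of its two extreme values (2^1 = 2 ways): 8·2 = 16.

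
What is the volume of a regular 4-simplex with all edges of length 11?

V = (11^4 / 4!) · √((4+1) / 2^4) ≈ 341.024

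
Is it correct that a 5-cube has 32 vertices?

True. The 5-cube has 2^5 = 32 vertices.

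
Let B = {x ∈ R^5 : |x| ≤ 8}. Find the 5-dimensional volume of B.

Volume = π^{5/2}·(8)^5/Γ(7/2) = 262144·π^2/15 ≈ 172484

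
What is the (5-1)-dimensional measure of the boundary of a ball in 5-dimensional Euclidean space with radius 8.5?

|∂B_5(8.5)| = 83521·π^2/6 ≈ 137387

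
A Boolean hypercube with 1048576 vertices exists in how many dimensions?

Since 2^n = 1048576, we have n = 20.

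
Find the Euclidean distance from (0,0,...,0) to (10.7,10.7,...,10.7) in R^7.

||(10.7,10.7,...,10.7)|| = √(7)·10.7 ≈ 28.3095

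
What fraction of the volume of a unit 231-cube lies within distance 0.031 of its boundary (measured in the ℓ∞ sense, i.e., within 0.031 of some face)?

1 - (1 - 2·0.031)^231 = 1 - 0.938^231 ≈ 0.9999996208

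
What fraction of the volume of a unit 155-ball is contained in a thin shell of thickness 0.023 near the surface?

Shell fraction = 1 - (1-0.023)^155 ≈ 0.972857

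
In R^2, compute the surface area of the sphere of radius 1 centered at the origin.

The surface area of an n-ball is 2π^(n/2) r^(n-1) / Γ(n/2). For n=2, r=1: 2πr = 2π·1 ≈ 6.28319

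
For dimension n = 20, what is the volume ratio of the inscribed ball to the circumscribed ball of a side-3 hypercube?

V_in / V_out = (r_in/r_out)^20 = (1/√20)^20 = 20^(-20/2) ≈ 9.76562e-14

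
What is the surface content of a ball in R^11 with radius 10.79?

S_11(10.79) = 2·π^(11/2)·(10.79)^10 / Γ(11/2) ≈ 4.43315e+11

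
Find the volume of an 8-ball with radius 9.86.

Volume = π^{8/2}·(9.86)^8/Γ(5) ≈ 3.6258e+08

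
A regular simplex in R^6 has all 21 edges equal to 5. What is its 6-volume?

V_6 = √(7) · 5^6 / (6! · 2^(6/2)) ≈ 7.17706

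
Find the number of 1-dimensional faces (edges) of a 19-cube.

Each of the 2^19 = 524288 vertices has degree 19; total edges = 19·2^19/2 = 4980736.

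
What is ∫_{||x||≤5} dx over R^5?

V_5(5) = π^(5/2) · (5)^5 / Γ(5/2 + 1) = 5000·π^2/3 ≈ 16449.3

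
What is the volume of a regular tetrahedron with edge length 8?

Volume = (√2/12) · 8³ = 60.3398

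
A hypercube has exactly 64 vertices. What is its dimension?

n = log_2(64) = 6.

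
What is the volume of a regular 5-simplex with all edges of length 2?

For a regular n-simplex with edge a, V = (a^n / n!)·√((n+1)/2^n). With a=2, n=5: V ≈ 0.11547.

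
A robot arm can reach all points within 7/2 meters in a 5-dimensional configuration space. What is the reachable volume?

The n-ball volume is π^(n/2)·r^n/Γ(n/2+1). With n=5, r=7/2: V = 16807·π^2/60 ≈ 2764.64.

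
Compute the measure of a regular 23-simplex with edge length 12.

Volume = 12^23 · √(24/2^23) / 23! ≈ 0.433446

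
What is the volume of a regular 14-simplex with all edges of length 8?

V = (8^14 / 14!) · √((14+1) / 2^14) ≈ 1.52647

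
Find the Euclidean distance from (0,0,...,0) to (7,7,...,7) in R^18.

d = √(7² + 7² + ... + 7²) [18 terms] = √(18·7²) = 7√18 ≈ 29.6985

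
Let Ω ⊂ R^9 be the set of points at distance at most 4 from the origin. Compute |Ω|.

The n-ball volume is π^(n/2)·r^n/Γ(n/2+1). With n=9, r=4: V = 8388608·π^4/945 ≈ 864684.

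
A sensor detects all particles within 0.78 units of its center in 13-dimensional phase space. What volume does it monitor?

Volume = π^{13/2}·(0.78)^13/Γ(15/2) ≈ 0.0360223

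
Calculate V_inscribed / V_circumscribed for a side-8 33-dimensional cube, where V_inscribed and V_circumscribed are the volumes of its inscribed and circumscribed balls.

V_in / V_out = (r_in/r_out)^33 = (1/√33)^33 = 33^(-33/2) ≈ 8.80076e-26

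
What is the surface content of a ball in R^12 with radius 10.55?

S = n·V_n(r)/r = 12·V_12(10.55)/10.55 (volume-to-surface relation), giving 2.88752e+12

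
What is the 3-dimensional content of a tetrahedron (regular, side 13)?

Volume = (√2/12) · 13³ = 258.919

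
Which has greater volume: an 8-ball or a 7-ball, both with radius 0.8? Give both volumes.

V_8(0.8) ≈ 0.680939. V_7(0.8) ≈ 0.990855. The 7-ball is larger.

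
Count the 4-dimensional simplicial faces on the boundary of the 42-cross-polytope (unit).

Each 4-face is the convex hull of 5 vertices, one chosen as ±e_i from each of 5 distinct axes: 2^5·C(42,5) = 27221376.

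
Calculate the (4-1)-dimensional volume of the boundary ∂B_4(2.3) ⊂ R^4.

S = n·V_n(r)/r = 4·V_4(2.3)/2.3 (volume-to-surface relation), giving 240.167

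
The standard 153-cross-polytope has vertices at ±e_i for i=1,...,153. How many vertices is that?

The vertices are ±e_1, ..., ±e_153, so there are 2·153 = 306.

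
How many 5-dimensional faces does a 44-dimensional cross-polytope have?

Number of 5-faces = 2^(5+1) · C(44,5+1) = 64 · 7059052 = 451779328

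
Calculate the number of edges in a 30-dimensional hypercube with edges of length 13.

An n-cube has n·2^(n-1) edges. With n = 30: 30·536870912 = 16106127360.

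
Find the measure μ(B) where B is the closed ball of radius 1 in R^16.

V = π^8/40320 ≈ 0.235331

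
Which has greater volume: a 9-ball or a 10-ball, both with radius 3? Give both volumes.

V_9(3) ≈ 64924.6. V_10(3) ≈ 150585. The 10-ball is larger.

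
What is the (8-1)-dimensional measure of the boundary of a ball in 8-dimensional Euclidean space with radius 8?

|∂B_8(8)| = 2097152·π^4/3 ≈ 6.80939e+07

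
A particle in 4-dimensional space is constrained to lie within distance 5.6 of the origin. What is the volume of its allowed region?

V_4(5.6) = π^(4/2) · (5.6)^4 / Γ(4/2 + 1) ≈ 4853.13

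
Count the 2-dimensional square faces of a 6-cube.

An n-cube has C(n,k)·2^(n-k) k-faces. Here C(6,2)·2^4 = 15·16 = 240.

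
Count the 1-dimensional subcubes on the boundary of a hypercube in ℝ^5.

An n-cube has C(n,k)·2^(n-k) k-faces. Here C(5,1)·2^4 = 5·16 = 80.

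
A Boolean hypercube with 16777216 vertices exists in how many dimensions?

n = log_2(16777216) = 24.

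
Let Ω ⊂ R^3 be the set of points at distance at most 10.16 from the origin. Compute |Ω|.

V_3(10.16) = π^(3/2) · (10.16)^3 / Γ(3/2 + 1) ≈ 4393.09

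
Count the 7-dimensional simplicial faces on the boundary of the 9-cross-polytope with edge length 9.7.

f_7(9-orthoplex) = 2^8 · (9 choose 8) = 2304.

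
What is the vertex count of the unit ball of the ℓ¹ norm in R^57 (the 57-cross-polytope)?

An n-cross-polytope has 2n vertices; here n = 57, giving 114.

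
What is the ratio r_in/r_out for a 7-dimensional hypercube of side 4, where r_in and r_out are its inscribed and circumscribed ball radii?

r_in / r_out = (4/2) / (4√7/2) = 1/√7 ≈ 0.377964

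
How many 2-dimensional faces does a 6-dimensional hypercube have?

Number of 2-faces = C(6,2) · 2^(6-2) = 15 · 16 = 240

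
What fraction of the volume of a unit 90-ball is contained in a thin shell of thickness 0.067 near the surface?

V(inner)/V(outer) = ((1-0.067)/1)^90 ≈ 0.001947, so the shell fraction is 0.998053.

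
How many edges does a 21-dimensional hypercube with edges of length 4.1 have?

Number of 1-faces = C(21,1)·2^(21-1) = 21·1048576 = 22020096.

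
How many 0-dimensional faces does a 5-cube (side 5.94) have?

Number of 0-faces = C(5,0) · 2^(5-0) = 1 · 32 = 32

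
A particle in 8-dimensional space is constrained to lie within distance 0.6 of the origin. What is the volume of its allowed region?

The n-ball volume is π^(n/2)·r^n/Γ(n/2+1). With n=8, r=0.6: V ≈ 0.0681708.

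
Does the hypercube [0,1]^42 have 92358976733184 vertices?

False. The 42-cube has 2^42 = 4398046511104 vertices.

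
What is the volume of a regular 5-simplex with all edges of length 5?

Volume = 5^5 · √(6/2^5) / 5! ≈ 11.2764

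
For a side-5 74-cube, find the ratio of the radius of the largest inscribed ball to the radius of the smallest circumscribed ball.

Ratio = (s/2)/(s√74/2) = 74^(-1/2) ≈ 0.116248.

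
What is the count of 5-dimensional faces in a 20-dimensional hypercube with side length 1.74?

Number of 5-faces = C(20,5) · 2^(20-5) = 15504 · 32768 = 508035072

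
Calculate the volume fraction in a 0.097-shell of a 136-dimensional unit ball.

V(inner)/V(outer) = ((1-0.097)/1)^136 ≈ 9.409e-07, so the shell fraction is 0.9999990591.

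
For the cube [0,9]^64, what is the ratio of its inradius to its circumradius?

r_in / r_out = (9/2) / (9√64/2) = 1/√64 ≈ 0.125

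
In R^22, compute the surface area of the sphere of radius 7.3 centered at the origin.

The surface area of an n-ball is 2π^(n/2) r^(n-1) / Γ(n/2). For n=22, r=7.3: 2.18623e+17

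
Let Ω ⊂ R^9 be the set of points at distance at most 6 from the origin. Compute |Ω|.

V = 11943936·π^4/35 ≈ 3.32414e+07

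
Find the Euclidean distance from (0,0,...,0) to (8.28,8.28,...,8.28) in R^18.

||(8.28,8.28,...,8.28)|| = √(18)·8.28 ≈ 35.1291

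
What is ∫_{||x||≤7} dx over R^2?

V_2(7) = π^(2/2) · (7)^2 / Γ(2/2 + 1) = 49·π ≈ 153.938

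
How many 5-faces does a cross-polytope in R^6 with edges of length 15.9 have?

f_5(6-orthoplex) = 2^6 · (6 choose 6) = 64.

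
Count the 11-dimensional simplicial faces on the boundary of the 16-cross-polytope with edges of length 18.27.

Each 11-face is the convex hull of 12 vertices, one chosen as ±e_i from each of 12 distinct axes: 2^12·C(16,12) = 7454720.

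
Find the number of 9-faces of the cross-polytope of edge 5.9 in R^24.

Each 9-face is the convex hull of 10 vertices, one chosen as ±e_i from each of 10 distinct axes: 2^10·C(24,10) = 2008326144.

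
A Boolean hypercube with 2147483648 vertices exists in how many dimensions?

n = log_2(2147483648) = 31.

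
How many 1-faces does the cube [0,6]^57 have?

Each of the 2^57 = 144115188075855872 vertices has degree 57; total edges = 57·2^57/2 = 4107282860161892352.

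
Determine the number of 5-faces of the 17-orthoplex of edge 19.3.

Number of 5-faces = 2^(5+1) · C(17,5+1) = 64 · 12376 = 792064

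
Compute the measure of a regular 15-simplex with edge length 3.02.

For a regular n-simplex with edge a, V = (a^n / n!)·√((n+1)/2^n). With a=3.02, n=15: V ≈ 2.6788e-07.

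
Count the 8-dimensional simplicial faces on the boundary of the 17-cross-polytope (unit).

An n-cross-polytope has 2^(k+1)·C(n,k+1) k-faces. Here 2^9·C(17,9) = 512·24310 = 12446720.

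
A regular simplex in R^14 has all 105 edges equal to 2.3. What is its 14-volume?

Volume = 2.3^14 · √(15/2^14) / 14! ≈ 4.02362e-08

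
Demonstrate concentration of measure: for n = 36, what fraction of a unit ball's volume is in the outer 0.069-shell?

1 - (1-0.069)^36 ≈ 0.923759 ≈ 92.38%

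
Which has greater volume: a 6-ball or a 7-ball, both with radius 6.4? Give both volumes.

V_6(6.4) ≈ 355123. V_7(6.4) ≈ 2.07797e+06. The 7-ball is larger.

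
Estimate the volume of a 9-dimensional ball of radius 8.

Volume = π^{9/2}·(8)^9/Γ(11/2) = 4294967296·π^4/945 ≈ 4.42718e+08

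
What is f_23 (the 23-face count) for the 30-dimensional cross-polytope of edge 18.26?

An n-cross-polytope has 2^(k+1)·C(n,k+1) k-faces. Here 2^24·C(30,24) = 16777216·593775 = 9961891430400.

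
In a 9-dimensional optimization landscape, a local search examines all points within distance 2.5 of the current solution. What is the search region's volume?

V = 390625·π^4/3024 ≈ 12582.8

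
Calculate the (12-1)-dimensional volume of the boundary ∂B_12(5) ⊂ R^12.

The surface area of an n-ball is 2π^(n/2) r^(n-1) / Γ(n/2). For n=12, r=5: 9765625·π^6/12 ≈ 7.82381e+08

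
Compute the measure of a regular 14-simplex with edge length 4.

Volume = 4^14 · √(15/2^14) / 14! ≈ 9.31681e-05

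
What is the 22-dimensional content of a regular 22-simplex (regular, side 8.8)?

V_22 = √(23) · 8.8^22 / (22! · 2^(22/2)) ≈ 0.00125137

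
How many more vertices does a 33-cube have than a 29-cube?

The 33-cube has 2^33 = 8589934592 vertices. The 29-cube has 2^29 = 536870912 vertices. Difference: 8589934592 - 536870912 = 8053063680.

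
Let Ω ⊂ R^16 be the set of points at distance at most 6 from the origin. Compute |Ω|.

V_16(6) = π^(16/2) · (6)^16 / Γ(16/2 + 1) = 2448880128·π^8/35 ≈ 6.63894e+11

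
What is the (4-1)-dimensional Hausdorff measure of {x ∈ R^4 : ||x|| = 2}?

The surface area of an n-ball is 2π^(n/2) r^(n-1) / Γ(n/2). For n=4, r=2: 16·π^2 ≈ 157.914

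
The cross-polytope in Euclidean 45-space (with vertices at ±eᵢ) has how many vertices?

Number of vertices = 2n = 90.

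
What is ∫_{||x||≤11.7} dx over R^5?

V_5(11.7) = π^(5/2) · (11.7)^5 / Γ(5/2 + 1) ≈ 1.15406e+06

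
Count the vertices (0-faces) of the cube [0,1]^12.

Each vertex is a binary string of length 12, so there are 2^12 = 4096.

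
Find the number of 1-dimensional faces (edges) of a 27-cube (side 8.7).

The 27-cube has n·2^(n-1) = 27·2^26 = 27·67108864 = 1811939328 edges.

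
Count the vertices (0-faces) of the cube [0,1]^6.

Each vertex is a binary string of length 6, so there are 2^6 = 64.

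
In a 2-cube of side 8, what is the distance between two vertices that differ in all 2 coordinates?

The space diagonal of an n-cube of side s is s√n. Here 8·√2 ≈ 11.3137.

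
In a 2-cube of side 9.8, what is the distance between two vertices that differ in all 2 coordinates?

||(9.8,9.8,...,9.8)|| = √(2)·9.8 ≈ 13.8593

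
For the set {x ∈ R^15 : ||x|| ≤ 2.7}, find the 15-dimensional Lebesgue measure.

V_15(2.7) = π^(15/2) · (2.7)^15 / Γ(15/2 + 1) ≈ 1.1269e+06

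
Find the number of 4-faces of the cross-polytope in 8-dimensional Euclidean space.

Each 4-face is the convex hull of 5 vertices, one chosen as ±e_i from each of 5 distinct axes: 2^5·C(8,5) = 1792.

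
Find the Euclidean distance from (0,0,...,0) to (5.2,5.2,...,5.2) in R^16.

||(5.2,5.2,...,5.2)|| = √(16)·5.2 = 20.8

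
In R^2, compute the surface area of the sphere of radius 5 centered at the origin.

S_2(5) = 2·π^(2/2)·(5)^1 / Γ(2/2) = 2πr = 2π·5 ≈ 31.4159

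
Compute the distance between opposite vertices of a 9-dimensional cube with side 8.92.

d = √(8.92² + 8.92² + ... + 8.92²) [9 terms] = √(9·8.92²) = 8.92√9 = 26.76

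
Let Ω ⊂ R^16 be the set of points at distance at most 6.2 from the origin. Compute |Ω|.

V_16(6.2) = π^(16/2) · (6.2)^16 / Γ(16/2 + 1) ≈ 1.12188e+12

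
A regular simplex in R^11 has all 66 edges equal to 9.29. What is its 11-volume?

V = (9.29^11 / 11!) · √((11+1) / 2^11) ≈ 85.2988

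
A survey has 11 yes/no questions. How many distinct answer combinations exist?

Each vertex is a binary string of length 11, so there are 2^11 = 2048.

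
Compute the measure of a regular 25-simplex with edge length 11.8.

V = (11.8^25 / 25!) · √((25+1) / 2^25) ≈ 0.0355645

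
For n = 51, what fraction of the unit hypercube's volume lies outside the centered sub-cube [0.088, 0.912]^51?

Shell fraction = 1 - (1-0.176)^51 ≈ 0.999948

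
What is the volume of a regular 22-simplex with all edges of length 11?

V_22 = √(23) · 11^22 / (22! · 2^(22/2)) ≈ 0.169592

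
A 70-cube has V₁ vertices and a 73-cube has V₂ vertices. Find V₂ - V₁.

V₁ = 2^70 = 1180591620717411303424. V₂ = 2^73 = 9444732965739290427392. V₂ - V₁ = 8264141345021879123968.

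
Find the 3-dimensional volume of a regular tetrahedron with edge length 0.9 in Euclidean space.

Volume = (√2/12) · 0.9³ = 0.0859135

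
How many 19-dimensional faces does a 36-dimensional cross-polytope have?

An n-cross-polytope has 2^(k+1)·C(n,k+1) k-faces. Here 2^20·C(36,20) = 1048576·7307872110 = 7662859305615360.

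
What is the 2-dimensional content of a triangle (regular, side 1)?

Area = (√3/4) · 1² = 0.433013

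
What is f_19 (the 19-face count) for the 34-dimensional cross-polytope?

f_19(34-orthoplex) = 2^20 · (34 choose 20) = 1459592248688640.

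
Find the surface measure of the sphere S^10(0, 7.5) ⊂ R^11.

S = n·V_n(r)/r = 11·V_11(7.5)/7.5 (volume-to-surface relation), giving 4271484375·π^5/112 ≈ 1.16711e+10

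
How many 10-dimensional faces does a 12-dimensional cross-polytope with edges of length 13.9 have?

f_10(12-orthoplex) = 2^11 · (12 choose 11) = 24576.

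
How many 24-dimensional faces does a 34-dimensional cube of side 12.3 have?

Choose 24 of 34 axes to span the face (C(34,24) = 131128140 ways), then fix each of the remaining 10 coordinates at one of its two extreme values (2^10 = 1024 ways): 131128140·1024 = 134275215360.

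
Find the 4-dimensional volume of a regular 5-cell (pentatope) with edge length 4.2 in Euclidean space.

Volume = 4.2^4 · √(5/2^4) / 4! ≈ 7.24788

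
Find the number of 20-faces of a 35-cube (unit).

Choose 20 of 35 axes to span the face (C(35,20) = 3247943160 ways), then fix each of the remaining 15 coordinates at one of its two extreme values (2^15 = 32768 ways): 3247943160·32768 = 106428601466880.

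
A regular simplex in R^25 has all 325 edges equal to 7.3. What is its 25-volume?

V = (7.3^25 / 25!) · √((25+1) / 2^25) ≈ 2.17289e-07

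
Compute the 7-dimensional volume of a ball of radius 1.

V = 16·π^3/105 ≈ 4.72477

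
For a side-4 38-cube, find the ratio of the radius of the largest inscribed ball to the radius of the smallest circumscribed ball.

Ratio = (s/2)/(s√38/2) = 38^(-1/2) ≈ 0.162221.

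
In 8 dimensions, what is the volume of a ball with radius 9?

The n-ball volume is π^(n/2)·r^n/Γ(n/2+1). With n=8, r=9: V = 14348907·π^4/8 ≈ 1.74714e+08.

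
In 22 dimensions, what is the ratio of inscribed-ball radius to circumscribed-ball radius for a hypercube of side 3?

r_in = 3/2 (half the side); r_out = 3√22/2 (half the diagonal). Ratio = 1/√22 ≈ 0.213201.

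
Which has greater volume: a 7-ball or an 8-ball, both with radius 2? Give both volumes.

V_7(2) ≈ 604.77. V_8(2) ≈ 1039.03. The 8-ball is larger.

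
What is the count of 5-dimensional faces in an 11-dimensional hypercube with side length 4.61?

Choose 5 of 11 axes to span the face (C(11,5) = 462 ways), then fix each of the remaining 6 coordinates at one of its two extreme values (2^6 = 64 ways): 462·64 = 29568.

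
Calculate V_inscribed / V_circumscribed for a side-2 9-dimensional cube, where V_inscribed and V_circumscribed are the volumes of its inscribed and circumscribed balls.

V_in / V_out = (r_in/r_out)^9 = (1/√9)^9 = 9^(-9/2) ≈ 5.08053e-05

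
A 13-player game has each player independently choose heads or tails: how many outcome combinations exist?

The 13-cube has 2^13 = 8192 vertices.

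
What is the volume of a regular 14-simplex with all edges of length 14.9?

Volume = 14.9^14 · √(15/2^14) / 14! ≈ 9226.46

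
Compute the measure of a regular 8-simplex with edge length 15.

Volume = 15^8 · √(9/2^8) / 8! ≈ 11918.2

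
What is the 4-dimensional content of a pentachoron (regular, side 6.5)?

For a regular n-simplex with edge a, V = (a^n / n!)·√((n+1)/2^n). With a=6.5, n=4: V ≈ 41.5783.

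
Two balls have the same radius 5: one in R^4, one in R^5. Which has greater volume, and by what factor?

V_4(5) ≈ 3084.25, V_5(5) ≈ 16449.3. The 5-ball is larger by a factor of 5.333.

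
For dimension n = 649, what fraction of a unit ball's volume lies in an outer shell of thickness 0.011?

1 - (1-0.011)^649 ≈ 0.999237 ≈ 99.92%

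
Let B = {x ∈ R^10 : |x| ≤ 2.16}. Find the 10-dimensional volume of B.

V_10(2.16) = π^(10/2) · (2.16)^10 / Γ(10/2 + 1) ≈ 5637.75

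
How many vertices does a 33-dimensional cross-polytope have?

Number of vertices = 2n = 66.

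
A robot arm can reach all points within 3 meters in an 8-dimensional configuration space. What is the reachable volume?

The n-ball volume is π^(n/2)·r^n/Γ(n/2+1). With n=8, r=3: V = 2187·π^4/8 ≈ 26629.2.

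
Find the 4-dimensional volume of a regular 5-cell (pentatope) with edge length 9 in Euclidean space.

Volume = 9^4 · √(5/2^4) / 4! ≈ 152.821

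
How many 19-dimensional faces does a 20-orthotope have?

Choose 19 of 20 axes to span the face (C(20,19) = 20 ways), then fix each of the remaining 1 coordinate at one of its two extreme values (2^1 = 2 ways): 20·2 = 40.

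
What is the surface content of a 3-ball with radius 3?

The surface area of an n-ball is 2π^(n/2) r^(n-1) / Γ(n/2). For n=3, r=3: 4πr² = 4π·(3)² ≈ 113.097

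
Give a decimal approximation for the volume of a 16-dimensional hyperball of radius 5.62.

The n-ball volume is π^(n/2)·r^n/Γ(n/2+1). With n=16, r=5.62: V ≈ 2.33056e+11.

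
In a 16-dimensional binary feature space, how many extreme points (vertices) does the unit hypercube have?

An n-cube has 2^n vertices; for n = 16 that is 2^16 = 65536.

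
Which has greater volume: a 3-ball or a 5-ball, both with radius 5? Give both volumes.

V_3(5) ≈ 523.599. V_5(5) ≈ 16449.3. The 5-ball is larger.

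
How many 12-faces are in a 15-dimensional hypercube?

Choose 12 of 15 axes to span the face (C(15,12) = 455 ways), then fix each of the remaining 3 coordinates at one of its two extreme values (2^3 = 8 ways): 455·8 = 3640.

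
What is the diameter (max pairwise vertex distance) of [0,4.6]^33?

d = √(4.6² + 4.6² + ... + 4.6²) [33 terms] = √(33·4.6²) = 4.6√33 ≈ 26.425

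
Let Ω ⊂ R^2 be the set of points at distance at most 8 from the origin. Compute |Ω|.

V = 64·π ≈ 201.062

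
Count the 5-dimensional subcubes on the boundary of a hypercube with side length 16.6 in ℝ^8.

Choose 5 of 8 axes to span the face (C(8,5) = 56 ways), then fix each of the remaining 3 coordinates at one of its two extreme values (2^3 = 8 ways): 56·8 = 448.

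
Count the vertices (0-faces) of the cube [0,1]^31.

An n-cube has 2^n vertices; for n = 31 that is 2^31 = 2147483648.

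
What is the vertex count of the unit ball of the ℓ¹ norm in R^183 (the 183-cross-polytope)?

An n-cross-polytope has 2n vertices; here n = 183, giving 366.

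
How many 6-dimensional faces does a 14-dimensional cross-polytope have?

An n-cross-polytope has 2^(k+1)·C(n,k+1) k-faces. Here 2^7·C(14,7) = 128·3432 = 439296.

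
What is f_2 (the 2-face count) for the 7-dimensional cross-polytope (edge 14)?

An n-cross-polytope has 2^(k+1)·C(n,k+1) k-faces. Here 2^3·C(7,3) = 8·35 = 280.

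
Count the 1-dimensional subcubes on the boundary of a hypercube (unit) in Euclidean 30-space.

An n-cube has C(n,k)·2^(n-k) k-faces. Here C(30,1)·2^29 = 30·536870912 = 16106127360.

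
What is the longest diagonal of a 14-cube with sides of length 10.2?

The space diagonal of an n-cube of side s is s√n. Here 10.2·√14 ≈ 38.1649.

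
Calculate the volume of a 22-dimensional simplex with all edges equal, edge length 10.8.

V = (10.8^22 / 22!) · √((22+1) / 2^22) ≈ 0.113264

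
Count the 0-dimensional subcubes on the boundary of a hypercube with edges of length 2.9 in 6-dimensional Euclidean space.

An n-cube has C(n,k)·2^(n-k) k-faces. Here C(6,0)·2^6 = 1·64 = 64.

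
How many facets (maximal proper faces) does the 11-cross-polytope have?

f_10(11-orthoplex) = 2^11 · (11 choose 11) = 2048.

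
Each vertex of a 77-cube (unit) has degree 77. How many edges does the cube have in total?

The 77-cube has n·2^(n-1) = 77·2^76 = 77·75557863725914323419136 = 5817955506895402903273472 edges.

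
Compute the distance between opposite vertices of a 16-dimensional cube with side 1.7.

||(1.7,1.7,...,1.7)|| = √(16)·1.7 = 6.8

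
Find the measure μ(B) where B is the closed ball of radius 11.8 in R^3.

Volume = π^{3/2}·(11.8)^3/Γ(5/2) ≈ 6882.32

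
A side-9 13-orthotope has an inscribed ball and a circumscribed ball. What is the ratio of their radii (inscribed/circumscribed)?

r_in / r_out = (9/2) / (9√13/2) = 1/√13 ≈ 0.27735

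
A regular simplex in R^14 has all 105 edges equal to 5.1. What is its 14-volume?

For a regular n-simplex with edge a, V = (a^n / n!)·√((n+1)/2^n). With a=5.1, n=14: V ≈ 0.00279518.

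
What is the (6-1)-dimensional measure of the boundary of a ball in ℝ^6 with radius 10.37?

S_6(10.37) = 2·π^(6/2)·(10.37)^5 / Γ(6/2) ≈ 3.71829e+06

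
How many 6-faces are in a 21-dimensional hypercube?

Choose 6 of 21 axes to span the face (C(21,6) = 54264 ways), then fix each of the remaining 15 coordinates at one of its two extreme values (2^15 = 32768 ways): 54264·32768 = 1778122752.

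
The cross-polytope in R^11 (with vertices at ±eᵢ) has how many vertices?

An n-cross-polytope has 2n vertices; here n = 11, giving 22.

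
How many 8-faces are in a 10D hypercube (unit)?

Number of 8-faces = C(10,8) · 2^(10-8) = 45 · 4 = 180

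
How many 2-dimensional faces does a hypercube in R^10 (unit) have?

An n-cube has C(n,k)·2^(n-k) k-faces. Here C(10,2)·2^8 = 45·256 = 11520.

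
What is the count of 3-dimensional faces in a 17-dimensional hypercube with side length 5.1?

Choose 3 of 17 axes to span the face (C(17,3) = 680 ways), then fix each of the remaining 14 coordinates at one of its two extreme values (2^14 = 16384 ways): 680·16384 = 11141120.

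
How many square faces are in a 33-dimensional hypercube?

An n-cube has C(n,k)·2^(n-k) k-faces. Here C(33,2)·2^31 = 528·2147483648 = 1133871366144.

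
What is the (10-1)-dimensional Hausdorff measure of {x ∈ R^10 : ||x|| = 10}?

The surface area of an n-ball is 2π^(n/2) r^(n-1) / Γ(n/2). For n=10, r=10: 250000000·π^5/3 ≈ 2.55016e+10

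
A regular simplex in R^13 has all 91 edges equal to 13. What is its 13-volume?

V_13 = √(14) · 13^13 / (13! · 2^(13/2)) ≈ 2010.72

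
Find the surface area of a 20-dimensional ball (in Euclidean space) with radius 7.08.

S_20(7.08) = 2·π^(20/2)·(7.08)^19 / Γ(20/2) ≈ 7.30126e+15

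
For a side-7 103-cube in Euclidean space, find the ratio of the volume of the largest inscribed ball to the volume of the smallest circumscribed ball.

Volume scales as r^n, and r_in/r_out = 1/√103, giving (1/√103)^103 ≈ 2.18214e-104.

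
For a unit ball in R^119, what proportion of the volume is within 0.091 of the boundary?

1 - (1-0.091)^119 ≈ 0.999988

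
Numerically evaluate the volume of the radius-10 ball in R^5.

V = 160000·π^2/3 ≈ 526379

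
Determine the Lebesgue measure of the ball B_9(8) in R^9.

V = 4294967296·π^4/945 ≈ 4.42718e+08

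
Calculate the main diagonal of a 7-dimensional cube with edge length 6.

||(6,6,...,6)|| = √(7)·6 ≈ 15.8745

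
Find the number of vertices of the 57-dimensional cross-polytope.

Number of vertices = 2n = 114.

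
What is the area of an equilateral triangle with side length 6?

Area = (√3/4) · 6² = 15.5885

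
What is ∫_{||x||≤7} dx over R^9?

V_9(7) = π^(9/2) · (7)^9 / Γ(9/2 + 1) = 184473632·π^4/135 ≈ 1.33107e+08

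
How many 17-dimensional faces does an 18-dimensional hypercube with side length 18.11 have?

Number of 17-faces = C(18,17) · 2^(18-17) = 18 · 2 = 36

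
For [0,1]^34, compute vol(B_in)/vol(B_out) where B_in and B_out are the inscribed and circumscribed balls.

The radii are 1/2 and 1√34/2, so the volume ratio is (1/√34)^34 = 34^{-34/2} ≈ 9.22271e-27.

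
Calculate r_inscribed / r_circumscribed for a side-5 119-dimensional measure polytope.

r_in = 5/2 (half the side); r_out = 5√119/2 (half the diagonal). Ratio = 1/√119 ≈ 0.0916698.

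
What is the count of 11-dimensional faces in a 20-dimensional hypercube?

An n-cube has C(n,k)·2^(n-k) k-faces. Here C(20,11)·2^9 = 167960·512 = 85995520.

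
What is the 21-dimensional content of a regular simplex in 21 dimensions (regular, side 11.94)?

V_21 = √(22) · 11.94^21 / (21! · 2^(21/2)) ≈ 2.62508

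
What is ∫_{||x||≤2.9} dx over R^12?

The n-ball volume is π^(n/2)·r^n/Γ(n/2+1). With n=12, r=2.9: V ≈ 472436.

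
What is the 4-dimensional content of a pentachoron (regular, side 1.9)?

V_4 = √(5) · 1.9^4 / (4! · 2^(4/2)) ≈ 0.303549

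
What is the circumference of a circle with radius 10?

S = n·V_n(r)/r = 2·V_2(10)/10 (volume-to-surface relation), giving 2πr = 2π·10 ≈ 62.8319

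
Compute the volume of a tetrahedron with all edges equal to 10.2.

Volume = (√2/12) · 10.2³ = 125.065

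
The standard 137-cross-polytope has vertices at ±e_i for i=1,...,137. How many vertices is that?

The vertices are ±e_1, ..., ±e_137, so there are 2·137 = 274.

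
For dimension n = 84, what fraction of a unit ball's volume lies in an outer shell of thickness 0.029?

1 - (1-0.029)^84 ≈ 0.915586 ≈ 91.56%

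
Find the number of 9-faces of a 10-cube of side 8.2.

Number of 9-faces = C(10,9) · 2^(10-9) = 10 · 2 = 20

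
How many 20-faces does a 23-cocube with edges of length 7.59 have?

An n-cross-polytope has 2^(k+1)·C(n,k+1) k-faces. Here 2^21·C(23,21) = 2097152·253 = 530579456.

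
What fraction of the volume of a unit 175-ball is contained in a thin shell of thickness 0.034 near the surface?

V(inner)/V(outer) = ((1-0.034)/1)^175 ≈ 0.00235, so the shell fraction is 0.99765.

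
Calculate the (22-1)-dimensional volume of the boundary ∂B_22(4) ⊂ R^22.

S = n·V_n(r)/r = 22·V_22(4)/4 (volume-to-surface relation), giving 34359738368·π^11/14175 ≈ 7.13141e+11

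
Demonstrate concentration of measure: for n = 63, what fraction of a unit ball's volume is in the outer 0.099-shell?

1 - (1-0.099)^63 ≈ 0.998595 ≈ 99.86%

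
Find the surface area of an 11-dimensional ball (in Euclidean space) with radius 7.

S = n·V_n(r)/r = 11·V_11(7)/7 (volume-to-surface relation), giving 2582630848·π^5/135 ≈ 5.85434e+09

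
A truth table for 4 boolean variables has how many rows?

Each vertex is a binary string of length 4, so there are 2^4 = 16.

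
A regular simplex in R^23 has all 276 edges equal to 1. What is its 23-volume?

V = (1^23 / 23!) · √((23+1) / 2^23) ≈ 6.54284e-26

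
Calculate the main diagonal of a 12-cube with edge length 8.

||(8,8,...,8)|| = √(12)·8 ≈ 27.7128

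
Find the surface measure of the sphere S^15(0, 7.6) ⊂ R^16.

S_16(7.6) = 2·π^(16/2)·(7.6)^15 / Γ(16/2) ≈ 6.13765e+13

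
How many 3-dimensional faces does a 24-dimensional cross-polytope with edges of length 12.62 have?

Number of 3-faces = 2^(3+1) · C(24,3+1) = 16 · 10626 = 170016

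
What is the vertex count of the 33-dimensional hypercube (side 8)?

Each vertex is a binary string of length 33, so there are 2^33 = 8589934592.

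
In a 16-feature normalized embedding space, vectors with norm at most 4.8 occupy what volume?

V_16(4.8) = π^(16/2) · (4.8)^16 / Γ(16/2 + 1) ≈ 1.86869e+10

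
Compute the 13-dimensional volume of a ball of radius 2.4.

Volume = π^{13/2}·(2.4)^13/Γ(15/2) ≈ 79815.5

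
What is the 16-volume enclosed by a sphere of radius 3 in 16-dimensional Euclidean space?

V = 4782969·π^8/4480 ≈ 1.01302e+07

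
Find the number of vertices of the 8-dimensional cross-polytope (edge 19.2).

An n-cross-polytope has 2n vertices; here n = 8, giving 16.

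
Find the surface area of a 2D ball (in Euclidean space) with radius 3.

|∂B_2(3)| = 2πr = 2π·3 ≈ 18.8496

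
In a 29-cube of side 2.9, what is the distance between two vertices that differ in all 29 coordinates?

d = √(2.9² + 2.9² + ... + 2.9²) [29 terms] = √(29·2.9²) = 2.9√29 ≈ 15.617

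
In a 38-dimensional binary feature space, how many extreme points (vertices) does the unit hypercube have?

The 38-cube has 2^38 = 274877906944 vertices.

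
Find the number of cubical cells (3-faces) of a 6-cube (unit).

An n-cube has C(n,k)·2^(n-k) k-faces. Here C(6,3)·2^3 = 20·8 = 160.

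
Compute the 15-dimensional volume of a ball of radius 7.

Volume = π^{15/2}·(7)^15/Γ(17/2) = 173625106649344·π^7/289575 ≈ 1.81093e+12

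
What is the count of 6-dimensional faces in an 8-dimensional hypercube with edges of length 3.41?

Choose 6 of 8 axes to span the face (C(8,6) = 28 ways), then fix each of the remaining 2 coordinates at one of its two extreme values (2^2 = 4 ways): 28·4 = 112.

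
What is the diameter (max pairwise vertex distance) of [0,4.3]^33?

The space diagonal of an n-cube of side s is s√n. Here 4.3·√33 ≈ 24.7016.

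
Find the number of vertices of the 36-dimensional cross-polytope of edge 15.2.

An n-cross-polytope has 2n vertices; here n = 36, giving 72.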